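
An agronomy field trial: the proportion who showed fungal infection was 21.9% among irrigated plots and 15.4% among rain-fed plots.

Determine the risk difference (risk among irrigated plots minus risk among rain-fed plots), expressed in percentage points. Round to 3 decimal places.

risk difference = 0.2190 − 0.1540 = 0.0650 → 6.500 percentage points

RD ≈ 6.500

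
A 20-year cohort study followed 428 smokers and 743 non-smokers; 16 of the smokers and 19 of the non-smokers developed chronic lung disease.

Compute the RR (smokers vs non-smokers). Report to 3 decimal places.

1.462

risk, smokers = 16/428 = 0.03738
risk, non-smokers = 19/743 = 0.02557
RR = 0.03738 / 0.02557 = 1.462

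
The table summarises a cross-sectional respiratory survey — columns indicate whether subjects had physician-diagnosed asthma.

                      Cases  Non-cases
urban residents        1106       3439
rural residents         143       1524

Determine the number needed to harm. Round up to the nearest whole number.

risk, urban residents = 1106/4545 = 0.243344
risk, rural residents = 143/1667 = 0.085783
absolute risk difference = 0.157561
1 / 0.157561 = 6.347 → round up → 7

7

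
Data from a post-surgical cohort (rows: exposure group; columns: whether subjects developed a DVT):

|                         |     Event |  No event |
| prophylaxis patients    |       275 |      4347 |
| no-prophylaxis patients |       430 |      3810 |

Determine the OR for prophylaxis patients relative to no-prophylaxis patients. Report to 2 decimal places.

OR: 0.56

odds, prophylaxis patients = 275/4347 = 0.0633
odds, no-prophylaxis patients = 430/3810 = 0.1129
OR = 0.0633 / 0.1129 = 0.56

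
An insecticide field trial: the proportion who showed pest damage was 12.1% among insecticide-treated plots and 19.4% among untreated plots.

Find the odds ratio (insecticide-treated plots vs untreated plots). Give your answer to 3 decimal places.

odds, insecticide-treated plots = 0.1210/0.8790 = 0.1377
odds, untreated plots = 0.1940/0.8060 = 0.2407
OR = 0.1377 / 0.2407 = 0.572

0.572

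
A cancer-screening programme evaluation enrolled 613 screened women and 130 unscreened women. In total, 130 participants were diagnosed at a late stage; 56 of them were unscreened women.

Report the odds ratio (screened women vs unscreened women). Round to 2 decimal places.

0.18

screened women with the outcome: 130 − 56 = 74
screened women without the outcome: 613 − 74 = 539
unscreened women without the outcome: 130 − 56 = 74
odds, screened women = 74/539 = 0.1373
odds, unscreened women = 56/74 = 0.7568
OR = 0.1373 / 0.7568 = 0.18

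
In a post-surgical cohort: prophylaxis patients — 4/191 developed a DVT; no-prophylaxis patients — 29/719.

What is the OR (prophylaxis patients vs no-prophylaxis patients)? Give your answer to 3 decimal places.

odds, prophylaxis patients = 4/187 = 0.02139
odds, no-prophylaxis patients = 29/690 = 0.04203
OR = 0.02139 / 0.04203 = 0.509

0.509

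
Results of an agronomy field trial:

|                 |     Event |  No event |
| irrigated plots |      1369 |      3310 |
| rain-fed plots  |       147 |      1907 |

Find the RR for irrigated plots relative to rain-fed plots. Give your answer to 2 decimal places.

risk, irrigated plots = 1369/4679 = 0.2926
risk, rain-fed plots = 147/2054 = 0.0716
RR = 0.2926 / 0.0716 = 4.09

4.09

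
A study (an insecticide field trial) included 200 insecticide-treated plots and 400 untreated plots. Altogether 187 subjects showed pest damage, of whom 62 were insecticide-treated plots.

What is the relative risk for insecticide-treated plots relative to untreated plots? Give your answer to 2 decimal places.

0.99

insecticide-treated plots without the outcome: 200 − 62 = 138
untreated plots with the outcome: 187 − 62 = 125
untreated plots without the outcome: 400 − 125 = 275
risk, insecticide-treated plots = 62/200 = 0.3100
risk, untreated plots = 125/400 = 0.3125
RR = 0.3100 / 0.3125 = 0.99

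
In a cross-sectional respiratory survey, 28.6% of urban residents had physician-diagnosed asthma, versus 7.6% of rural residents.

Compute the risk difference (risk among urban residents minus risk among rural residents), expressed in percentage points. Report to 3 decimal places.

RD = 21.000

risk difference = 0.2860 − 0.0760 = 0.2100 → 21.000 percentage points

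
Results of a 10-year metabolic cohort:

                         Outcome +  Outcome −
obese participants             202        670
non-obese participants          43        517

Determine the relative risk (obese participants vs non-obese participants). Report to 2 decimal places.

RR ≈ 3.02

risk, obese participants = 202/872 = 0.2317
risk, non-obese participants = 43/560 = 0.0768
RR = 0.2317 / 0.0768 = 3.02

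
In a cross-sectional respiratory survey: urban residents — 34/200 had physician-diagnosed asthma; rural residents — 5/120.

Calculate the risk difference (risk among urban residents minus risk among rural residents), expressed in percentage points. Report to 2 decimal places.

RD ≈ 12.83

risk, urban residents = 34/200 = 0.17000
risk, rural residents = 5/120 = 0.04167
risk difference = 0.17000 − 0.04167 = 0.12833 → 12.83 percentage points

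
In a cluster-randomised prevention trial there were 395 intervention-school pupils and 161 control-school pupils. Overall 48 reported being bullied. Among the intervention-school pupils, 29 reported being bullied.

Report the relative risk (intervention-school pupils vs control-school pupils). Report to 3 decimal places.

intervention-school pupils without the outcome: 395 − 29 = 366
control-school pupils with the outcome: 48 − 29 = 19
control-school pupils without the outcome: 161 − 19 = 142
risk, intervention-school pupils = 29/395 = 0.0734
risk, control-school pupils = 19/161 = 0.1180
RR = 0.0734 / 0.1180 = 0.622

0.622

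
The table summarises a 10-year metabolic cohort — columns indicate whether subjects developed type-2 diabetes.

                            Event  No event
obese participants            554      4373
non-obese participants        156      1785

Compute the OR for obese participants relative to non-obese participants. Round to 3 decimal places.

OR = (554 × 1785) / (4373 × 156) = 988890/682188 ≈ 1.450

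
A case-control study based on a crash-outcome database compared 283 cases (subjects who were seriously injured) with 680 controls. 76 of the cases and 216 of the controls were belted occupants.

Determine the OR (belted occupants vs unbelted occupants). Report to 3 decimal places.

OR = (76 × 464) / (216 × 207) = 35264/44712 ≈ 0.789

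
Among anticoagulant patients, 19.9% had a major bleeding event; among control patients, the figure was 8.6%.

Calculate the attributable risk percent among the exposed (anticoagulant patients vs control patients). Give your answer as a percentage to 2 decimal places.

AR% = (0.1990 − 0.0860) / 0.1990 = 0.5678 → 56.78%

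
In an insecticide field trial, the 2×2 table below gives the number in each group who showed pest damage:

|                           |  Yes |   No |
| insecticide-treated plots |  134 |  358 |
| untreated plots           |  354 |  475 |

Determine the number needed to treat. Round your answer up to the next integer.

risk, insecticide-treated plots = 134/492 = 0.272358
risk, untreated plots = 354/829 = 0.427021
absolute risk difference = 0.154663
1 / 0.154663 = 6.466 → round up → 7

7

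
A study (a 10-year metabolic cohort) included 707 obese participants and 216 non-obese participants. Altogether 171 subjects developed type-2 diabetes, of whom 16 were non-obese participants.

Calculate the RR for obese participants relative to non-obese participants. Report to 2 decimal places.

RR ≈ 2.96

obese participants with the outcome: 171 − 16 = 155
obese participants without the outcome: 707 − 155 = 552
non-obese participants without the outcome: 216 − 16 = 200
risk, obese participants = 155/707 = 0.2192
risk, non-obese participants = 16/216 = 0.0741
RR = 0.2192 / 0.0741 = 2.96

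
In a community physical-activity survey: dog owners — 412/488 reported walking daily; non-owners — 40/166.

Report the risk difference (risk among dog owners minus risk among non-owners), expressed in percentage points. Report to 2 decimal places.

risk, dog owners = 412/488 = 0.8443
risk, non-owners = 40/166 = 0.2410
risk difference = 0.8443 − 0.2410 = 0.6033 → 60.33 percentage points

RD ≈ 60.33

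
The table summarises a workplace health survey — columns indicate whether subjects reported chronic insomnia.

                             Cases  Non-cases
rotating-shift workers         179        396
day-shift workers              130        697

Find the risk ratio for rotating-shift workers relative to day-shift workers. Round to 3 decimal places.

risk, rotating-shift workers = 179/575 = 0.3113
risk, day-shift workers = 130/827 = 0.1572
RR = 0.3113 / 0.1572 = 1.980

RR: 1.980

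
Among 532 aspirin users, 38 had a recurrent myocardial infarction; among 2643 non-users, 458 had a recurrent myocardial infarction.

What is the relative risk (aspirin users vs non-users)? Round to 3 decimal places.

RR: 0.412

risk, aspirin users = 38/532 = 0.0714
risk, non-users = 458/2643 = 0.1733
RR = 0.0714 / 0.1733 = 0.412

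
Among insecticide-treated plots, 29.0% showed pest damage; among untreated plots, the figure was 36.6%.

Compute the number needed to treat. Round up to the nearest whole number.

NNT: 14

absolute risk difference = 0.076000
1 / 0.076000 = 13.158 → round up → 14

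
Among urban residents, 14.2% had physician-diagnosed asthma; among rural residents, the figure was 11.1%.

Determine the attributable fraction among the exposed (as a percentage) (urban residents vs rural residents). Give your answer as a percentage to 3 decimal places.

AR% = (0.1420 − 0.1110) / 0.1420 = 0.2183 → 21.831%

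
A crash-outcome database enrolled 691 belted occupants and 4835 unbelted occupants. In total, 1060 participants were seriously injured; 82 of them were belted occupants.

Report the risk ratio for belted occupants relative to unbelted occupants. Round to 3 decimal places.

RR = 0.587

belted occupants without the outcome: 691 − 82 = 609
unbelted occupants with the outcome: 1060 − 82 = 978
unbelted occupants without the outcome: 4835 − 978 = 3857
risk, belted occupants = 82/691 = 0.1187
risk, unbelted occupants = 978/4835 = 0.2023
RR = 0.1187 / 0.2023 = 0.587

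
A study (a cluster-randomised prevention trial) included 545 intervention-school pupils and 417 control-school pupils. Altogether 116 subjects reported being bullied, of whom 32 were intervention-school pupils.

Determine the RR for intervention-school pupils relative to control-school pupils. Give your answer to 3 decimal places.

intervention-school pupils without the outcome: 545 − 32 = 513
control-school pupils with the outcome: 116 − 32 = 84
control-school pupils without the outcome: 417 − 84 = 333
risk, intervention-school pupils = 32/545 = 0.0587
risk, control-school pupils = 84/417 = 0.2014
RR = 0.0587 / 0.2014 = 0.291

RR ≈ 0.291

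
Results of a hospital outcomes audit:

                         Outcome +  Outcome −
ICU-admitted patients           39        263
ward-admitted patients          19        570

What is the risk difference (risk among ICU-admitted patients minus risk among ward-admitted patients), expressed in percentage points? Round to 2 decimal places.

risk, ICU-admitted patients = 39/302 = 0.12914
risk, ward-admitted patients = 19/589 = 0.03226
risk difference = 0.12914 − 0.03226 = 0.09688 → 9.69 percentage points

9.69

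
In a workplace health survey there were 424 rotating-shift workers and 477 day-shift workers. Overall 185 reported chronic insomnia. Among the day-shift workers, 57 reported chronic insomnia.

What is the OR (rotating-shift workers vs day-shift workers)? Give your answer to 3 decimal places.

3.186

rotating-shift workers with the outcome: 185 − 57 = 128
rotating-shift workers without the outcome: 424 − 128 = 296
day-shift workers without the outcome: 477 − 57 = 420
odds, rotating-shift workers = 128/296 = 0.4324
odds, day-shift workers = 57/420 = 0.1357
OR = 0.4324 / 0.1357 = 3.186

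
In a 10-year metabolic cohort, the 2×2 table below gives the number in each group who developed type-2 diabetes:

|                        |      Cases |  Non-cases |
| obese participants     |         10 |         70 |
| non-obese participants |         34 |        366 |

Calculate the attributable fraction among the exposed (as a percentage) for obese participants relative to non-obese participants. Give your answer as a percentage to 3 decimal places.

risk, obese participants = 10/80 = 0.1250
risk, non-obese participants = 34/400 = 0.0850
AR% = (0.1250 − 0.0850) / 0.1250 = 0.3200 → 32.000%

AR% ≈ 32.000%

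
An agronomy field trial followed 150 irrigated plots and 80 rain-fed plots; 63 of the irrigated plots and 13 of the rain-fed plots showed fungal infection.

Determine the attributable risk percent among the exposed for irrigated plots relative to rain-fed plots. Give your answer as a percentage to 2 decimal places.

61.31%

risk, irrigated plots = 63/150 = 0.4200
risk, rain-fed plots = 13/80 = 0.1625
AR% = (0.4200 − 0.1625) / 0.4200 = 0.6131 → 61.31%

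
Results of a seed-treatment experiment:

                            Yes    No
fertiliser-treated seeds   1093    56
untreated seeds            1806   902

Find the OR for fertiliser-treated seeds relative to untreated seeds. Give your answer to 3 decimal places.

odds, fertiliser-treated seeds = 1093/56 = 19.5179
odds, untreated seeds = 1806/902 = 2.0022
OR = 19.5179 / 2.0022 = 9.748

OR: 9.748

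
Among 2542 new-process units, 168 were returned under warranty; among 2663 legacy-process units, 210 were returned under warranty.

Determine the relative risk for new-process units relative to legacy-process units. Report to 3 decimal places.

0.838

risk, new-process units = 168/2542 = 0.0661
risk, legacy-process units = 210/2663 = 0.0789
RR = 0.0661 / 0.0789 = 0.838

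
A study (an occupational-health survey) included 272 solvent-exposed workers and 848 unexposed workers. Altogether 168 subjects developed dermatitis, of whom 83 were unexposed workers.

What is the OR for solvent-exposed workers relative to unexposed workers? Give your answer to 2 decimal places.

4.19

solvent-exposed workers with the outcome: 168 − 83 = 85
solvent-exposed workers without the outcome: 272 − 85 = 187
unexposed workers without the outcome: 848 − 83 = 765
OR = (85 × 765) / (187 × 83) = 65025/15521 ≈ 4.19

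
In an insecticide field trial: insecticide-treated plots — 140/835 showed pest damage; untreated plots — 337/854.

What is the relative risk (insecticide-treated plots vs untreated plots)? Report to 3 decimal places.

RR: 0.425

risk, insecticide-treated plots = 140/835 = 0.1677
risk, untreated plots = 337/854 = 0.3946
RR = 0.1677 / 0.3946 = 0.425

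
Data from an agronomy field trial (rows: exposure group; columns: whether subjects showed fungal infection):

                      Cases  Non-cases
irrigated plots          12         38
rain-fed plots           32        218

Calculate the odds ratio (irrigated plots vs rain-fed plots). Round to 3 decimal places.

OR = (12 × 218) / (38 × 32) = 2616/1216 ≈ 2.151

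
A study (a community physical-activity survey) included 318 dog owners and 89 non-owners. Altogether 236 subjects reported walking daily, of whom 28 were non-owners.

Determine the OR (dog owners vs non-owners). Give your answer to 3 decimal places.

dog owners with the outcome: 236 − 28 = 208
dog owners without the outcome: 318 − 208 = 110
non-owners without the outcome: 89 − 28 = 61
OR = (208 × 61) / (110 × 28) = 12688/3080 ≈ 4.119

4.119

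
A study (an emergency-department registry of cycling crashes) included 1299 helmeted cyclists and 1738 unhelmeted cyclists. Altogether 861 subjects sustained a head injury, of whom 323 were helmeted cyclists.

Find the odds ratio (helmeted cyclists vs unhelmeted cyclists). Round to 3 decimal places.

OR = 0.738

helmeted cyclists without the outcome: 1299 − 323 = 976
unhelmeted cyclists with the outcome: 861 − 323 = 538
unhelmeted cyclists without the outcome: 1738 − 538 = 1200
OR = (323 × 1200) / (976 × 538) = 387600/525088 ≈ 0.738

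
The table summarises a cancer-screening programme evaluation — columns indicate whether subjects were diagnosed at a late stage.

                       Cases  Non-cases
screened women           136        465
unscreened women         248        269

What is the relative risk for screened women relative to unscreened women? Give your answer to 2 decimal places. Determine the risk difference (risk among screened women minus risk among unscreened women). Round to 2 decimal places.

risk, screened women = 136/601 = 0.2263
risk, unscreened women = 248/517 = 0.4797
RR = 0.2263 / 0.4797 = 0.47
risk difference = 0.2263 − 0.4797 = -0.25

RR = 0.47; RD = -0.25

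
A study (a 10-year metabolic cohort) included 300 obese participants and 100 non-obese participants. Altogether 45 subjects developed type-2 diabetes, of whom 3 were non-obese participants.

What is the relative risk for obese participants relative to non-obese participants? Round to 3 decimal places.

obese participants with the outcome: 45 − 3 = 42
obese participants without the outcome: 300 − 42 = 258
non-obese participants without the outcome: 100 − 3 = 97
risk, obese participants = 42/300 = 0.14000
risk, non-obese participants = 3/100 = 0.03000
RR = 0.14000 / 0.03000 = 4.667

4.667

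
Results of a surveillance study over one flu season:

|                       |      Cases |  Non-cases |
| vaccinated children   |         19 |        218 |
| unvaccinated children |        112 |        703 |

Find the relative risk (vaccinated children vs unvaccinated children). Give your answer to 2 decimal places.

risk, vaccinated children = 19/237 = 0.0802
risk, unvaccinated children = 112/815 = 0.1374
RR = 0.0802 / 0.1374 = 0.58

RR ≈ 0.58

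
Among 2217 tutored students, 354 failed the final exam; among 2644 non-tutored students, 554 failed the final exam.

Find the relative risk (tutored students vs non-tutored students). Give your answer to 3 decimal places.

risk, tutored students = 354/2217 = 0.1597
risk, non-tutored students = 554/2644 = 0.2095
RR = 0.1597 / 0.2095 = 0.762

RR: 0.762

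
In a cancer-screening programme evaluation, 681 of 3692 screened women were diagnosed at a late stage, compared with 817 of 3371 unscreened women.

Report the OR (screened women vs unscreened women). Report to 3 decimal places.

0.707

odds, screened women = 681/3011 = 0.2262
odds, unscreened women = 817/2554 = 0.3199
OR = 0.2262 / 0.3199 = 0.707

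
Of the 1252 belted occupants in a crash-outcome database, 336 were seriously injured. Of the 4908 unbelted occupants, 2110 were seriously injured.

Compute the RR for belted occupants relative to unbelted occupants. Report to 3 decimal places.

0.624

risk, belted occupants = 336/1252 = 0.2684
risk, unbelted occupants = 2110/4908 = 0.4299
RR = 0.2684 / 0.4299 = 0.624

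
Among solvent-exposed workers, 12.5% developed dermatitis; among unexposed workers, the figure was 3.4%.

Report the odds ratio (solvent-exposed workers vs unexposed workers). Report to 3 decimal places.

odds, solvent-exposed workers = 0.12500/0.87500 = 0.14286
odds, unexposed workers = 0.03400/0.96600 = 0.03520
OR = 0.14286 / 0.03520 = 4.059

4.059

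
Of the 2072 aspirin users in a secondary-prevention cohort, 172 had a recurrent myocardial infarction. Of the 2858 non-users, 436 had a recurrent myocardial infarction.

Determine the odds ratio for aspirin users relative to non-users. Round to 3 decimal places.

odds, aspirin users = 172/1900 = 0.0905
odds, non-users = 436/2422 = 0.1800
OR = 0.0905 / 0.1800 = 0.503

OR = 0.503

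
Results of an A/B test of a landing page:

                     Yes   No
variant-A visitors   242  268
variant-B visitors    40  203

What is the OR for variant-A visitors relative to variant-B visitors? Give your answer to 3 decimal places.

OR = (242 × 203) / (268 × 40) = 49126/10720 ≈ 4.583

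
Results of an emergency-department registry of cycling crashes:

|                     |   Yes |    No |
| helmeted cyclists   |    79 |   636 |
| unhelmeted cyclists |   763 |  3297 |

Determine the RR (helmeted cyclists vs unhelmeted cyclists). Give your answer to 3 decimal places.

RR: 0.588

risk, helmeted cyclists = 79/715 = 0.1105
risk, unhelmeted cyclists = 763/4060 = 0.1879
RR = 0.1105 / 0.1879 = 0.588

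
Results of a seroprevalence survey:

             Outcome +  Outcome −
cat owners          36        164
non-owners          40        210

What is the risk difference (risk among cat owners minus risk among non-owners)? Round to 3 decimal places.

RD: 0.020

risk, cat owners = 36/200 = 0.1800
risk, non-owners = 40/250 = 0.1600
risk difference = 0.1800 − 0.1600 = 0.020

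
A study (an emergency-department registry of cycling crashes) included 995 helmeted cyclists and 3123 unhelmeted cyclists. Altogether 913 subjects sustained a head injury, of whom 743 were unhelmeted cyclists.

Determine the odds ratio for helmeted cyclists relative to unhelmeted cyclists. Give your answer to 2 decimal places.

helmeted cyclists with the outcome: 913 − 743 = 170
helmeted cyclists without the outcome: 995 − 170 = 825
unhelmeted cyclists without the outcome: 3123 − 743 = 2380
OR = (170 × 2380) / (825 × 743) = 404600/612975 ≈ 0.66

0.66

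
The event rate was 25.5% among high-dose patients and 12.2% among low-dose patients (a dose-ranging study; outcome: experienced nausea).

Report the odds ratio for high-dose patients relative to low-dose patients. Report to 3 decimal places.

odds, high-dose patients = 0.2550/0.7450 = 0.3423
odds, low-dose patients = 0.1220/0.8780 = 0.1390
OR = 0.3423 / 0.1390 = 2.463

2.463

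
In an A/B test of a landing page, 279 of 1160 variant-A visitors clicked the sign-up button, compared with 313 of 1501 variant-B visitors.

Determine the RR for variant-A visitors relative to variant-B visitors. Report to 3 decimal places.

risk, variant-A visitors = 279/1160 = 0.2405
risk, variant-B visitors = 313/1501 = 0.2085
RR = 0.2405 / 0.2085 = 1.153

1.153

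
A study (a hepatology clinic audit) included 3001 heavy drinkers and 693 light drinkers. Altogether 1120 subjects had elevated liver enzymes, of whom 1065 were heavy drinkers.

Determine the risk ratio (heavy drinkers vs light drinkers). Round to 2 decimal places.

4.47

heavy drinkers without the outcome: 3001 − 1065 = 1936
light drinkers with the outcome: 1120 − 1065 = 55
light drinkers without the outcome: 693 − 55 = 638
risk, heavy drinkers = 1065/3001 = 0.3549
risk, light drinkers = 55/693 = 0.0794
RR = 0.3549 / 0.0794 = 4.47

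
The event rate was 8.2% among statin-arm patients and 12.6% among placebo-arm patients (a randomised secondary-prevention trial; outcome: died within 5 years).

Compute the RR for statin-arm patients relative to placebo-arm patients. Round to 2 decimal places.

RR = 0.0820 / 0.1260 = 0.65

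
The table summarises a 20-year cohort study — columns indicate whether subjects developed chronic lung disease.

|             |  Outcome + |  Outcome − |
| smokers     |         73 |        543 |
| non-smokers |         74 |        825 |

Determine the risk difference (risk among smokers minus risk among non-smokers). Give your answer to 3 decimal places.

RD = 0.036

risk, smokers = 73/616 = 0.1185
risk, non-smokers = 74/899 = 0.0823
risk difference = 0.1185 − 0.0823 = 0.036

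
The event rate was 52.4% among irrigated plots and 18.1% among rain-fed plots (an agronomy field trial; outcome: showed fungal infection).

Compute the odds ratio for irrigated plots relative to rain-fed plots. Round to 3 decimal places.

odds, irrigated plots = 0.5240/0.4760 = 1.1008
odds, rain-fed plots = 0.1810/0.8190 = 0.2210
OR = 1.1008 / 0.2210 = 4.981

OR ≈ 4.981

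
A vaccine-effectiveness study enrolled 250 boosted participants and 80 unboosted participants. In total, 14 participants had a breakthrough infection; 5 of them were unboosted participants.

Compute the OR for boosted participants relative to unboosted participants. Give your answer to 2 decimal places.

boosted participants with the outcome: 14 − 5 = 9
boosted participants without the outcome: 250 − 9 = 241
unboosted participants without the outcome: 80 − 5 = 75
OR = (9 × 75) / (241 × 5) = 675/1205 ≈ 0.56

OR ≈ 0.56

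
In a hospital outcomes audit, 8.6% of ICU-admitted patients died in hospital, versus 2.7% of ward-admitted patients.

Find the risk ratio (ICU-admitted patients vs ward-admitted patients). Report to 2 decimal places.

RR = 0.08600 / 0.02700 = 3.19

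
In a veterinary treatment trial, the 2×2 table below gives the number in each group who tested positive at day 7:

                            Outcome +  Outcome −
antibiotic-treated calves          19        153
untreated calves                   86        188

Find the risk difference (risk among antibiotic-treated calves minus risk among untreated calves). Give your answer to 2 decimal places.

risk, antibiotic-treated calves = 19/172 = 0.1105
risk, untreated calves = 86/274 = 0.3139
risk difference = 0.1105 − 0.3139 = -0.20

RD ≈ -0.20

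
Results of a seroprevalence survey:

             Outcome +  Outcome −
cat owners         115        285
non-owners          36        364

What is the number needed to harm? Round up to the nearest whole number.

NNH: 6

risk, cat owners = 115/400 = 0.287500
risk, non-owners = 36/400 = 0.090000
absolute risk difference = 0.197500
1 / 0.197500 = 5.063 → round up → 6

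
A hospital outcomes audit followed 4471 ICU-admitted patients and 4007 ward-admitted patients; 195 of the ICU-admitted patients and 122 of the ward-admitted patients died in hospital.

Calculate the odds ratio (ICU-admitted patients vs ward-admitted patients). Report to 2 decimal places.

OR = (195 × 3885) / (4276 × 122) = 757575/521672 ≈ 1.45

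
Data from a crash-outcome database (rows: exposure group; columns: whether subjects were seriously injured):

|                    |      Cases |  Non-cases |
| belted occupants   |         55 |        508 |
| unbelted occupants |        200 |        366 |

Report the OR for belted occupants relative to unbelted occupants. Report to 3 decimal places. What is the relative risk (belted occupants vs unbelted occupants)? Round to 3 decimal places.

OR = 0.198; RR = 0.276

OR = (55 × 366) / (508 × 200) = 20130/101600 ≈ 0.198
risk, belted occupants = 55/563 = 0.0977
risk, unbelted occupants = 200/566 = 0.3534
RR = 0.0977 / 0.3534 = 0.276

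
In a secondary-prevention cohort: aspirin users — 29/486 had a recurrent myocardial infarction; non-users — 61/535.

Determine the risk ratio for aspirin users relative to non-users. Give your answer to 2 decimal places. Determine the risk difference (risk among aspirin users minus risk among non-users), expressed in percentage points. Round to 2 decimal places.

risk, aspirin users = 29/486 = 0.0597
risk, non-users = 61/535 = 0.1140
RR = 0.0597 / 0.1140 = 0.52
risk difference = 0.0597 − 0.1140 = -0.0543 → -5.43 percentage points

RR = 0.52; RD = -5.43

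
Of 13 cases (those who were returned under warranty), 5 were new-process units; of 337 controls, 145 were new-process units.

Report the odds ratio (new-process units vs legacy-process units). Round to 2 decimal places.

odds, new-process units = 5/145 = 0.03448
odds, legacy-process units = 8/192 = 0.04167
OR = 0.03448 / 0.04167 = 0.83

OR: 0.83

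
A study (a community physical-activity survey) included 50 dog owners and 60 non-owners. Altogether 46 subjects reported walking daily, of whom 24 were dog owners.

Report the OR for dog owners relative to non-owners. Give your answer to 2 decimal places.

OR = 1.59

dog owners without the outcome: 50 − 24 = 26
non-owners with the outcome: 46 − 24 = 22
non-owners without the outcome: 60 − 22 = 38
OR = (24 × 38) / (26 × 22) = 912/572 ≈ 1.59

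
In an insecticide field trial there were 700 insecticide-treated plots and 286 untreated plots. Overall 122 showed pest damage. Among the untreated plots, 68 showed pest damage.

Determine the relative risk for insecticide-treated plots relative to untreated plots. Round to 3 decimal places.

insecticide-treated plots with the outcome: 122 − 68 = 54
insecticide-treated plots without the outcome: 700 − 54 = 646
untreated plots without the outcome: 286 − 68 = 218
risk, insecticide-treated plots = 54/700 = 0.0771
risk, untreated plots = 68/286 = 0.2378
RR = 0.0771 / 0.2378 = 0.324

0.324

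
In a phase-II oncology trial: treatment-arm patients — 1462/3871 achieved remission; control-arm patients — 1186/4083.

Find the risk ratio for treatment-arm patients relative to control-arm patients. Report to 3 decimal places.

risk, treatment-arm patients = 1462/3871 = 0.3777
risk, control-arm patients = 1186/4083 = 0.2905
RR = 0.3777 / 0.2905 = 1.300

RR: 1.300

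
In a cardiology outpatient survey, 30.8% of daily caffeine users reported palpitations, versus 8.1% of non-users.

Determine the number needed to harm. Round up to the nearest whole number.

absolute risk difference = 0.227000
1 / 0.227000 = 4.405 → round up → 5

NNH: 5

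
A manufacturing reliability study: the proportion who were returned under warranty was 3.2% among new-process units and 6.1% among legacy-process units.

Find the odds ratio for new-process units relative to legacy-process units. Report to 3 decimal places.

OR ≈ 0.509

odds, new-process units = 0.03200/0.96800 = 0.03306
odds, legacy-process units = 0.06100/0.93900 = 0.06496
OR = 0.03306 / 0.06496 = 0.509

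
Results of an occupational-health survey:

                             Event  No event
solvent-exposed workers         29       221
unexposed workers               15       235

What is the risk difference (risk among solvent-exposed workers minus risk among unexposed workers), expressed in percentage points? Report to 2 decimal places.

RD ≈ 5.60

risk, solvent-exposed workers = 29/250 = 0.1160
risk, unexposed workers = 15/250 = 0.0600
risk difference = 0.1160 − 0.0600 = 0.0560 → 5.60 percentage points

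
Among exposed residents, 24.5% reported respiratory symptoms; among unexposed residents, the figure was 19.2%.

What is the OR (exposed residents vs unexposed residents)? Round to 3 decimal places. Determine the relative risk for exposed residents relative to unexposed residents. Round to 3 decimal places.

OR = 1.366; RR = 1.276

odds, exposed residents = 0.2450/0.7550 = 0.3245
odds, unexposed residents = 0.1920/0.8080 = 0.2376
OR = 0.3245 / 0.2376 = 1.366
RR = 0.2450 / 0.1920 = 1.276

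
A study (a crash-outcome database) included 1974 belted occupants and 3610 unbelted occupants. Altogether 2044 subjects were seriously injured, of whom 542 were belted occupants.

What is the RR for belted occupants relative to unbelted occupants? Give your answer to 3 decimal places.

belted occupants without the outcome: 1974 − 542 = 1432
unbelted occupants with the outcome: 2044 − 542 = 1502
unbelted occupants without the outcome: 3610 − 1502 = 2108
risk, belted occupants = 542/1974 = 0.2746
risk, unbelted occupants = 1502/3610 = 0.4161
RR = 0.2746 / 0.4161 = 0.660

RR ≈ 0.660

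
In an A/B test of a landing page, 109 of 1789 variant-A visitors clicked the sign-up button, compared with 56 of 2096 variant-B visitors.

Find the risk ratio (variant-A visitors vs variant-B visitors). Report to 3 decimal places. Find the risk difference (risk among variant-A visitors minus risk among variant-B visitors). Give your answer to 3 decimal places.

RR = 2.280; RD = 0.034

risk, variant-A visitors = 109/1789 = 0.06093
risk, variant-B visitors = 56/2096 = 0.02672
RR = 0.06093 / 0.02672 = 2.280
risk difference = 0.06093 − 0.02672 = 0.034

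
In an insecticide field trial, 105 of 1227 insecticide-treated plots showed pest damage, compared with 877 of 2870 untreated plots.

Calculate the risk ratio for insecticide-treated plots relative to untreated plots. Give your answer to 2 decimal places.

0.28

risk, insecticide-treated plots = 105/1227 = 0.0856
risk, untreated plots = 877/2870 = 0.3056
RR = 0.0856 / 0.3056 = 0.28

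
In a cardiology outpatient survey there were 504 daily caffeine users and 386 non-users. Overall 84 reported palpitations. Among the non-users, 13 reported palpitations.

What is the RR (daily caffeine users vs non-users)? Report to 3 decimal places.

daily caffeine users with the outcome: 84 − 13 = 71
daily caffeine users without the outcome: 504 − 71 = 433
non-users without the outcome: 386 − 13 = 373
risk, daily caffeine users = 71/504 = 0.14087
risk, non-users = 13/386 = 0.03368
RR = 0.14087 / 0.03368 = 4.183

4.183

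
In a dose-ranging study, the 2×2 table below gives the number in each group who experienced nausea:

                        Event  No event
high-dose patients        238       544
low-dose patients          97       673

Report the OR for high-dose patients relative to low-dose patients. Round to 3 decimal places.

OR = (238 × 673) / (544 × 97) = 160174/52768 ≈ 3.035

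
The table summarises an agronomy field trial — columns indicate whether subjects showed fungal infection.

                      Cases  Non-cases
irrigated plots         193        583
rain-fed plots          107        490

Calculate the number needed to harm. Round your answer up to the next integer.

15

risk, irrigated plots = 193/776 = 0.248711
risk, rain-fed plots = 107/597 = 0.179229
absolute risk difference = 0.069482
1 / 0.069482 = 14.392 → round up → 15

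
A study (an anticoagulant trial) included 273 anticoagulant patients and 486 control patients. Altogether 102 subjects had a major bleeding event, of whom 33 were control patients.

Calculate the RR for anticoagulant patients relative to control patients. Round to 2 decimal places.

3.72

anticoagulant patients with the outcome: 102 − 33 = 69
anticoagulant patients without the outcome: 273 − 69 = 204
control patients without the outcome: 486 − 33 = 453
risk, anticoagulant patients = 69/273 = 0.2527
risk, control patients = 33/486 = 0.0679
RR = 0.2527 / 0.0679 = 3.72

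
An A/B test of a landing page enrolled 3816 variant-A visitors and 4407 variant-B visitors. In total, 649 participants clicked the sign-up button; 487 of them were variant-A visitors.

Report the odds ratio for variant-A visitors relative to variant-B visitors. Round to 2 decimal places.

variant-A visitors without the outcome: 3816 − 487 = 3329
variant-B visitors with the outcome: 649 − 487 = 162
variant-B visitors without the outcome: 4407 − 162 = 4245
odds, variant-A visitors = 487/3329 = 0.14629
odds, variant-B visitors = 162/4245 = 0.03816
OR = 0.14629 / 0.03816 = 3.83

3.83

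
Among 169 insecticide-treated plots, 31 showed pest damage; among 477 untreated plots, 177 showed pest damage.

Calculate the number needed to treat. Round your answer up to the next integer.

NNT: 6

risk, insecticide-treated plots = 31/169 = 0.183432
risk, untreated plots = 177/477 = 0.371069
absolute risk difference = 0.187637
1 / 0.187637 = 5.329 → round up → 6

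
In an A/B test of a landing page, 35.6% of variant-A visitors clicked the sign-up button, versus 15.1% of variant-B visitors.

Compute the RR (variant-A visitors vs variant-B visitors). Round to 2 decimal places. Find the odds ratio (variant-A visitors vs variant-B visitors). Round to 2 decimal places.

RR = 2.36; OR = 3.11

RR = 0.3560 / 0.1510 = 2.36
odds, variant-A visitors = 0.3560/0.6440 = 0.5528
odds, variant-B visitors = 0.1510/0.8490 = 0.1779
OR = 0.5528 / 0.1779 = 3.11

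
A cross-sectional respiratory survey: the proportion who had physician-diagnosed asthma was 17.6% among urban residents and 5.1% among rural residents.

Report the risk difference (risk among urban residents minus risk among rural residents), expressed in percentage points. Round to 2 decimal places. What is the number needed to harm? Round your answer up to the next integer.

risk difference = 0.1760 − 0.0510 = 0.1250 → 12.50 percentage points
absolute risk difference = 0.125000
1 / 0.125000 = 8.000 → round up → 8

RD = 12.50; NNH = 8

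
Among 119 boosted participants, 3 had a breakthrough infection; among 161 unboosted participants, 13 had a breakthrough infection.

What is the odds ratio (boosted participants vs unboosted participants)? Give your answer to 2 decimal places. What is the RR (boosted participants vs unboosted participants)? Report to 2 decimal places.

odds, boosted participants = 3/116 = 0.02586
odds, unboosted participants = 13/148 = 0.08784
OR = 0.02586 / 0.08784 = 0.29
risk, boosted participants = 3/119 = 0.02521
risk, unboosted participants = 13/161 = 0.08075
RR = 0.02521 / 0.08075 = 0.31

OR = 0.29; RR = 0.31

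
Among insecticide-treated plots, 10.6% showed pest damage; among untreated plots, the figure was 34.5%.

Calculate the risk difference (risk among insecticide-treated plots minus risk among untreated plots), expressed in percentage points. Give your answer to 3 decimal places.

-23.900

risk difference = 0.1060 − 0.3450 = -0.2390 → -23.900 percentage points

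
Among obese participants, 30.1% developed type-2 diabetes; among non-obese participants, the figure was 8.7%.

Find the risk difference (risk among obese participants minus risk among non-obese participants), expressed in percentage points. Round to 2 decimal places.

21.40

risk difference = 0.3010 − 0.0870 = 0.2140 → 21.40 percentage points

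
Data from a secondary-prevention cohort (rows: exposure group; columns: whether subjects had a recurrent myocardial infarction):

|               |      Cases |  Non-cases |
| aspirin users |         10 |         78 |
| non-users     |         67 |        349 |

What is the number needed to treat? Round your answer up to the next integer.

NNT: 22

risk, aspirin users = 10/88 = 0.113636
risk, non-users = 67/416 = 0.161058
absolute risk difference = 0.047421
1 / 0.047421 = 21.088 → round up → 22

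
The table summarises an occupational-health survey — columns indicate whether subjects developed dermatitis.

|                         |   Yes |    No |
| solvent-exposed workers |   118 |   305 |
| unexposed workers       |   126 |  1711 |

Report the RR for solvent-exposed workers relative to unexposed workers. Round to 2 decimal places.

RR = 4.07

risk, solvent-exposed workers = 118/423 = 0.2790
risk, unexposed workers = 126/1837 = 0.0686
RR = 0.2790 / 0.0686 = 4.07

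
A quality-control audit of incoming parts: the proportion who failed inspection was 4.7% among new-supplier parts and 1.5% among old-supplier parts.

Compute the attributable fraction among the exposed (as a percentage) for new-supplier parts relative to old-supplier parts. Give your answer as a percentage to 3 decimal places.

AR% = (0.04700 − 0.01500) / 0.04700 = 0.6809 → 68.085%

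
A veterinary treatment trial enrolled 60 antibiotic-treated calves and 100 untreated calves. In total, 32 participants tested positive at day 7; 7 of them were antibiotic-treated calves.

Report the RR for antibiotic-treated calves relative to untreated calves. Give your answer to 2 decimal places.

antibiotic-treated calves without the outcome: 60 − 7 = 53
untreated calves with the outcome: 32 − 7 = 25
untreated calves without the outcome: 100 − 25 = 75
risk, antibiotic-treated calves = 7/60 = 0.1167
risk, untreated calves = 25/100 = 0.2500
RR = 0.1167 / 0.2500 = 0.47

RR ≈ 0.47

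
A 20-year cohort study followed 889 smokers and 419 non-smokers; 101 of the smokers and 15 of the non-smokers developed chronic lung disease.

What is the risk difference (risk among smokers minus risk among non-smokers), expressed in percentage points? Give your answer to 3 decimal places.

risk, smokers = 101/889 = 0.11361
risk, non-smokers = 15/419 = 0.03580
risk difference = 0.11361 − 0.03580 = 0.07781 → 7.781 percentage points

RD ≈ 7.781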